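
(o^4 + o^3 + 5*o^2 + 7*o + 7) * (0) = 0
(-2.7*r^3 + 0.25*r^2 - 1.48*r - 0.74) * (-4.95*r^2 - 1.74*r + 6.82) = 13.365*r^5 + 3.4605*r^4 - 11.523*r^3 + 7.9432*r^2 - 8.806*r - 5.0468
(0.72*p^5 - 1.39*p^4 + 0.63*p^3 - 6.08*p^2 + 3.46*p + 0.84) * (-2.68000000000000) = -1.9296*p^5 + 3.7252*p^4 - 1.6884*p^3 + 16.2944*p^2 - 9.2728*p - 2.2512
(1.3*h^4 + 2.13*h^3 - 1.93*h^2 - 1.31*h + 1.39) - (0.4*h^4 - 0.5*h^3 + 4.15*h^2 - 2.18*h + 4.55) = 0.9*h^4 + 2.63*h^3 - 6.08*h^2 + 0.87*h - 3.16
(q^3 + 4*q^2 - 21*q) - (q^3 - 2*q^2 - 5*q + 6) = 6*q^2 - 16*q - 6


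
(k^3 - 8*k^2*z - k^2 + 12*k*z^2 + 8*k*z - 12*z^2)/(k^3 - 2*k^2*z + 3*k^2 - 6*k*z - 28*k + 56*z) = (k^2 - 6*k*z - k + 6*z)/(k^2 + 3*k - 28)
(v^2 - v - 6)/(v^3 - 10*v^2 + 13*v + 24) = (v + 2)/(v^2 - 7*v - 8)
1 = 1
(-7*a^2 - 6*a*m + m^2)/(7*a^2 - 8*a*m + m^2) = (-a - m)/(a - m)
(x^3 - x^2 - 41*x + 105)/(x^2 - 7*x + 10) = (x^2 + 4*x - 21)/(x - 2)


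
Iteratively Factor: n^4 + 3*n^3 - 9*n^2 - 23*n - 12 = (n - 3)*(n^3 + 6*n^2 + 9*n + 4) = (n - 3)*(n + 1)*(n^2 + 5*n + 4) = (n - 3)*(n + 1)^2*(n + 4)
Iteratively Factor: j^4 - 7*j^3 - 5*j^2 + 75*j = (j + 3)*(j^3 - 10*j^2 + 25*j) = (j - 5)*(j + 3)*(j^2 - 5*j) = j*(j - 5)*(j + 3)*(j - 5)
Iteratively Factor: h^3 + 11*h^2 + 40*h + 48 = (h + 3)*(h^2 + 8*h + 16) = (h + 3)*(h + 4)*(h + 4)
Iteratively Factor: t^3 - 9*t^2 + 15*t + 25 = (t - 5)*(t^2 - 4*t - 5) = (t - 5)^2*(t + 1)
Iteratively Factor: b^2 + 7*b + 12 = (b + 3)*(b + 4)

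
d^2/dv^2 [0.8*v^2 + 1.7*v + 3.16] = 1.60000000000000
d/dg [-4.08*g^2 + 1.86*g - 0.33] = 1.86 - 8.16*g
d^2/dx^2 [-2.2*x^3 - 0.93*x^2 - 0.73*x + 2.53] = -13.2*x - 1.86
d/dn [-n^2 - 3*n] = -2*n - 3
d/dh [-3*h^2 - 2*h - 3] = -6*h - 2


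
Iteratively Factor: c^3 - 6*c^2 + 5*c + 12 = (c - 4)*(c^2 - 2*c - 3) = (c - 4)*(c + 1)*(c - 3)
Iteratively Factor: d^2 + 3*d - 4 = (d + 4)*(d - 1)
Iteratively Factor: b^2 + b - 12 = (b - 3)*(b + 4)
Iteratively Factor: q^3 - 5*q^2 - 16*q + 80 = (q - 5)*(q^2 - 16) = (q - 5)*(q - 4)*(q + 4)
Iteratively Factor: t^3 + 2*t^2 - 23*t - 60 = (t + 4)*(t^2 - 2*t - 15) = (t + 3)*(t + 4)*(t - 5)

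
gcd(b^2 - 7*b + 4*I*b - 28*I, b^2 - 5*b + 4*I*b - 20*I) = b + 4*I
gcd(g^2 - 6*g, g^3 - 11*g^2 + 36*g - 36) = g - 6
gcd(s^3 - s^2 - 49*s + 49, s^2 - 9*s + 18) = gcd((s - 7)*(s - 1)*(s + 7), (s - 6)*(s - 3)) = 1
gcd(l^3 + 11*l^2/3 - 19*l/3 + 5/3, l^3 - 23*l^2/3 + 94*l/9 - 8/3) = l - 1/3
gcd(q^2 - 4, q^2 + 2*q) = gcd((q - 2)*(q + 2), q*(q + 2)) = q + 2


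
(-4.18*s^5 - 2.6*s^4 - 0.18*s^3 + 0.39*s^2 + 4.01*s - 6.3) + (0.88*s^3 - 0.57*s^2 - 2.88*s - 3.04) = -4.18*s^5 - 2.6*s^4 + 0.7*s^3 - 0.18*s^2 + 1.13*s - 9.34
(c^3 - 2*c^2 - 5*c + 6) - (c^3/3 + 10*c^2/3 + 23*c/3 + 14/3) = 2*c^3/3 - 16*c^2/3 - 38*c/3 + 4/3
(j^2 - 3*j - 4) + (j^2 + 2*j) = 2*j^2 - j - 4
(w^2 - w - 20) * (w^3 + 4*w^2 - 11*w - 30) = w^5 + 3*w^4 - 35*w^3 - 99*w^2 + 250*w + 600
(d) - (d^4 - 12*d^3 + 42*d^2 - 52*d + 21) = -d^4 + 12*d^3 - 42*d^2 + 53*d - 21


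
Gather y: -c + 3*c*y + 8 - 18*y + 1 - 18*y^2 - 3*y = -c - 18*y^2 + y*(3*c - 21) + 9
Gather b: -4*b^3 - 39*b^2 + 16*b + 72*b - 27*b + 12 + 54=-4*b^3 - 39*b^2 + 61*b + 66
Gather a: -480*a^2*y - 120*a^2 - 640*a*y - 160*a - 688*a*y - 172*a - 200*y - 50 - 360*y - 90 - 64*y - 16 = a^2*(-480*y - 120) + a*(-1328*y - 332) - 624*y - 156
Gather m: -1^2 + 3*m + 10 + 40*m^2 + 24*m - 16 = 40*m^2 + 27*m - 7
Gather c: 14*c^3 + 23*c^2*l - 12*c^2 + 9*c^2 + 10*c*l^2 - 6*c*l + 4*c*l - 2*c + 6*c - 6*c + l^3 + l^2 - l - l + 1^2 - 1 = 14*c^3 + c^2*(23*l - 3) + c*(10*l^2 - 2*l - 2) + l^3 + l^2 - 2*l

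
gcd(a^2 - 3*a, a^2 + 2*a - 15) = a - 3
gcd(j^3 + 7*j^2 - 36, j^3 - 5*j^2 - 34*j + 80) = j - 2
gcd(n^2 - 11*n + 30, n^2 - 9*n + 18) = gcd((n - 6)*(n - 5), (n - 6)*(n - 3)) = n - 6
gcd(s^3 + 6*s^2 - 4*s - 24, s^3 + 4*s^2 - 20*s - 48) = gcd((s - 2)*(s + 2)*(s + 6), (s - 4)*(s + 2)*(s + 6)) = s^2 + 8*s + 12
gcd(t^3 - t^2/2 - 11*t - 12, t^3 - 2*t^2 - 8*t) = t^2 - 2*t - 8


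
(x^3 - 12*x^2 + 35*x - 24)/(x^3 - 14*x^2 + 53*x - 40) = (x - 3)/(x - 5)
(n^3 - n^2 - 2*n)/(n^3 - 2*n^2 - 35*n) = (-n^2 + n + 2)/(-n^2 + 2*n + 35)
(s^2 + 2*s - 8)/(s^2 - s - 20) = (s - 2)/(s - 5)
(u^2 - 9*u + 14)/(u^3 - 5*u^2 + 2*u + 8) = (u - 7)/(u^2 - 3*u - 4)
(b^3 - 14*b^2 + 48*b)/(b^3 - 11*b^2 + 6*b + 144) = b/(b + 3)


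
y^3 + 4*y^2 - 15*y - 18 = (y - 3)*(y + 1)*(y + 6)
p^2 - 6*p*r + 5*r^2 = (p - 5*r)*(p - r)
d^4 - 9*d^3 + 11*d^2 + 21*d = d*(d - 7)*(d - 3)*(d + 1)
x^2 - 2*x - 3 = (x - 3)*(x + 1)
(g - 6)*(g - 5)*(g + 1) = g^3 - 10*g^2 + 19*g + 30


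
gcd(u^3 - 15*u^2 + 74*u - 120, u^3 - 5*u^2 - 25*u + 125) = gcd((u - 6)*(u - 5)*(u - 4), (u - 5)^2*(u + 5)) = u - 5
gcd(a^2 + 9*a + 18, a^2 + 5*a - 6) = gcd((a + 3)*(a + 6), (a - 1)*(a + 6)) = a + 6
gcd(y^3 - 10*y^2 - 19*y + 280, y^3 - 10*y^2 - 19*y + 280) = y^3 - 10*y^2 - 19*y + 280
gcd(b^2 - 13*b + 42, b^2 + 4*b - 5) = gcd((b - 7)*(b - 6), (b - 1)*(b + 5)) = 1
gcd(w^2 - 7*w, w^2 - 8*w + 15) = 1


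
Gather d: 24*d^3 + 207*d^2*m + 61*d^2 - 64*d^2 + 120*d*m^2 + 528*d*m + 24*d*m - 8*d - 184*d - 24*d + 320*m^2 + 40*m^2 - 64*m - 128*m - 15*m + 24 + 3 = 24*d^3 + d^2*(207*m - 3) + d*(120*m^2 + 552*m - 216) + 360*m^2 - 207*m + 27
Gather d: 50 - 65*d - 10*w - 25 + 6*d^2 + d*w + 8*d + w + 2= 6*d^2 + d*(w - 57) - 9*w + 27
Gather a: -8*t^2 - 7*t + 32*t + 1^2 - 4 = -8*t^2 + 25*t - 3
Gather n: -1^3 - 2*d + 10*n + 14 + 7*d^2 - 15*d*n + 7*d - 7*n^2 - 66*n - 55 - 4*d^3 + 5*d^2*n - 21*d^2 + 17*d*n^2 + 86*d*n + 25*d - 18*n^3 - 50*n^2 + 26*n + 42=-4*d^3 - 14*d^2 + 30*d - 18*n^3 + n^2*(17*d - 57) + n*(5*d^2 + 71*d - 30)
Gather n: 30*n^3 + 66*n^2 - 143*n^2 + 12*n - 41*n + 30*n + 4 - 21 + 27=30*n^3 - 77*n^2 + n + 10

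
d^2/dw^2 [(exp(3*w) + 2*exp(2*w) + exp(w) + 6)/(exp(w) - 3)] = (4*exp(4*w) - 31*exp(3*w) + 63*exp(2*w) + 81*exp(w) + 27)*exp(w)/(exp(3*w) - 9*exp(2*w) + 27*exp(w) - 27)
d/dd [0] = 0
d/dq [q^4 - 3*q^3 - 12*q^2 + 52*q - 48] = 4*q^3 - 9*q^2 - 24*q + 52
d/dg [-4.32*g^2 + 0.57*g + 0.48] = 0.57 - 8.64*g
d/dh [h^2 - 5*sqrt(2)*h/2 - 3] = 2*h - 5*sqrt(2)/2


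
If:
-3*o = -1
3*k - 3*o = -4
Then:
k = -1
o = 1/3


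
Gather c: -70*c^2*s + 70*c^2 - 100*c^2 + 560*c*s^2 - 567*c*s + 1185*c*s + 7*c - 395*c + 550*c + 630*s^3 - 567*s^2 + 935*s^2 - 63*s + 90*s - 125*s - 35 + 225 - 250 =c^2*(-70*s - 30) + c*(560*s^2 + 618*s + 162) + 630*s^3 + 368*s^2 - 98*s - 60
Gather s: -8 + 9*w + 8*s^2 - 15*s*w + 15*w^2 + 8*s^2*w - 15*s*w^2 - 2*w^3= s^2*(8*w + 8) + s*(-15*w^2 - 15*w) - 2*w^3 + 15*w^2 + 9*w - 8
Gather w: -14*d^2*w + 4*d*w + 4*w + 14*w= w*(-14*d^2 + 4*d + 18)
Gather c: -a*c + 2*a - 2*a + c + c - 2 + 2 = c*(2 - a)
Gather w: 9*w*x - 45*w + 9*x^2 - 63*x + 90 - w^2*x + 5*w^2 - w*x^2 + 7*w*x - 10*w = w^2*(5 - x) + w*(-x^2 + 16*x - 55) + 9*x^2 - 63*x + 90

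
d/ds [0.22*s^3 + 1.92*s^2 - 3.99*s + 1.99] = 0.66*s^2 + 3.84*s - 3.99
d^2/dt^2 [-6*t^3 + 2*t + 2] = -36*t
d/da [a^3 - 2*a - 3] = 3*a^2 - 2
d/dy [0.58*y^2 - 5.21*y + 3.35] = 1.16*y - 5.21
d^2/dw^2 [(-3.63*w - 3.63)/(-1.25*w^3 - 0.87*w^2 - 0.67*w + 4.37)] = (34.03125*w^5 + 91.74825*w^4 + 62.576844*w^3 + 272.672532*w^2 + 214.474194*w + 52.117362)/(1.953125*w^9 + 4.078125*w^8 + 5.979*w^7 - 15.454122*w^6 - 25.309506*w^5 - 30.71058*w^4 + 56.6305*w^3 + 43.95783*w^2 + 38.384769*w - 83.453453)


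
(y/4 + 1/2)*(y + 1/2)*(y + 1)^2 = y^4/4 + 9*y^3/8 + 7*y^2/4 + 9*y/8 + 1/4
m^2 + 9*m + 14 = (m + 2)*(m + 7)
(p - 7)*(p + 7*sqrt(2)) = p^2 - 7*p + 7*sqrt(2)*p - 49*sqrt(2)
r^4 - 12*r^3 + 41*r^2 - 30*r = r*(r - 6)*(r - 5)*(r - 1)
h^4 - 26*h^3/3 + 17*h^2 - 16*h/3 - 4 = (h - 6)*(h - 2)*(h - 1)*(h + 1/3)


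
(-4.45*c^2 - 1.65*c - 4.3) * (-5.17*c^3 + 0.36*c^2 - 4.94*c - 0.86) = 23.0065*c^5 + 6.9285*c^4 + 43.62*c^3 + 10.43*c^2 + 22.661*c + 3.698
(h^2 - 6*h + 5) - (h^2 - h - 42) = 47 - 5*h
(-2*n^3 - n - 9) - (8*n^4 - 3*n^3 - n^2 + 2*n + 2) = -8*n^4 + n^3 + n^2 - 3*n - 11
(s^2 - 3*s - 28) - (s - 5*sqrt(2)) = s^2 - 4*s - 28 + 5*sqrt(2)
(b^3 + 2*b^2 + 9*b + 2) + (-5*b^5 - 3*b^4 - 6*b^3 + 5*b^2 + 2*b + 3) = -5*b^5 - 3*b^4 - 5*b^3 + 7*b^2 + 11*b + 5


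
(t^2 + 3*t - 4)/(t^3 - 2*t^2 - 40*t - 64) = (t - 1)/(t^2 - 6*t - 16)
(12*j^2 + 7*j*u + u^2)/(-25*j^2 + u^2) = (12*j^2 + 7*j*u + u^2)/(-25*j^2 + u^2)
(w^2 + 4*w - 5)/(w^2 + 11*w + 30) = (w - 1)/(w + 6)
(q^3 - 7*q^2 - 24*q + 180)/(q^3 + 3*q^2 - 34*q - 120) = (q - 6)/(q + 4)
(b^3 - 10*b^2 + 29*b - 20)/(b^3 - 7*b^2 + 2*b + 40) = (b - 1)/(b + 2)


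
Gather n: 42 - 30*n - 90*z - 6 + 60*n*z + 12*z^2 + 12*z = n*(60*z - 30) + 12*z^2 - 78*z + 36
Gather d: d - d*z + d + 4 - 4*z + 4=d*(2 - z) - 4*z + 8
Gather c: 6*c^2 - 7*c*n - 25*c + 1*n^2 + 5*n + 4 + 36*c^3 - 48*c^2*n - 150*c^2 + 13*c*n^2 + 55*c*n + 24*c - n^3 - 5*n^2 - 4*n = 36*c^3 + c^2*(-48*n - 144) + c*(13*n^2 + 48*n - 1) - n^3 - 4*n^2 + n + 4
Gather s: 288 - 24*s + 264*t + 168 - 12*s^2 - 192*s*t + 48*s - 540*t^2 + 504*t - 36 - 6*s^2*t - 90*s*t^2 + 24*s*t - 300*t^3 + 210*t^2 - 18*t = s^2*(-6*t - 12) + s*(-90*t^2 - 168*t + 24) - 300*t^3 - 330*t^2 + 750*t + 420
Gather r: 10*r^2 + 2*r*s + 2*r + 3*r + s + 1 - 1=10*r^2 + r*(2*s + 5) + s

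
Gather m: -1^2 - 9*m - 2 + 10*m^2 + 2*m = 10*m^2 - 7*m - 3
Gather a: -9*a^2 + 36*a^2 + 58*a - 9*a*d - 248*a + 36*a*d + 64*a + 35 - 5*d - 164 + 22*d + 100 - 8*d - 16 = 27*a^2 + a*(27*d - 126) + 9*d - 45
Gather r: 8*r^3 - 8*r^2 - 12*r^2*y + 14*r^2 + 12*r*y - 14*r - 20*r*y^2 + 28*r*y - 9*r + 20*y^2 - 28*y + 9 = 8*r^3 + r^2*(6 - 12*y) + r*(-20*y^2 + 40*y - 23) + 20*y^2 - 28*y + 9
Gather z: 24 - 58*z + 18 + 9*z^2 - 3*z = 9*z^2 - 61*z + 42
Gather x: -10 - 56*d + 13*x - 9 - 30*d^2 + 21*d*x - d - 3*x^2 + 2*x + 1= -30*d^2 - 57*d - 3*x^2 + x*(21*d + 15) - 18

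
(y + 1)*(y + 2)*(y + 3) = y^3 + 6*y^2 + 11*y + 6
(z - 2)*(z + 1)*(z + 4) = z^3 + 3*z^2 - 6*z - 8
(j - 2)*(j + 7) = j^2 + 5*j - 14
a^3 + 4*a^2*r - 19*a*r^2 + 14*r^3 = (a - 2*r)*(a - r)*(a + 7*r)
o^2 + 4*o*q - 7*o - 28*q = (o - 7)*(o + 4*q)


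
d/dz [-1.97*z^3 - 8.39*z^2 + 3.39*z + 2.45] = -5.91*z^2 - 16.78*z + 3.39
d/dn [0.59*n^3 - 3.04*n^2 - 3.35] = n*(1.77*n - 6.08)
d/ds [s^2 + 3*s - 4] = 2*s + 3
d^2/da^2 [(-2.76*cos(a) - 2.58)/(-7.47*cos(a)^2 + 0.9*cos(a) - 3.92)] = (-0.0904545706540929*cos(a)^5 - 0.349119579140574*cos(a)^4 + 0.496276072031124*cos(a)^3 + 0.677872809223731*cos(a)^2 - 0.376184399063962*cos(a) - 0.0748507745666148)/(0.244817261879012*cos(a)^6 - 0.0884881669442211*cos(a)^5 + 0.396076352067869*cos(a)^4 - 0.0932992766161453*cos(a)^3 + 0.207847295864263*cos(a)^2 - 0.0243677892028924*cos(a) + 0.035378419879755)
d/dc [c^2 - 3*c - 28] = 2*c - 3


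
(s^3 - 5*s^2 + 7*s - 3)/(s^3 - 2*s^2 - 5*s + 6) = (s - 1)/(s + 2)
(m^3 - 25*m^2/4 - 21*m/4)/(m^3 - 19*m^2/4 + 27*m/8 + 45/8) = 2*m*(m - 7)/(2*m^2 - 11*m + 15)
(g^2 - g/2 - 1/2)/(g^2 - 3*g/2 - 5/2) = (-2*g^2 + g + 1)/(-2*g^2 + 3*g + 5)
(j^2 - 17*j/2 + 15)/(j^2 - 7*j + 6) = (j - 5/2)/(j - 1)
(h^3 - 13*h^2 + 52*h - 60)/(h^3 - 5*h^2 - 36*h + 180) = (h - 2)/(h + 6)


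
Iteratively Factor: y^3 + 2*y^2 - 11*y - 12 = (y + 4)*(y^2 - 2*y - 3) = (y - 3)*(y + 4)*(y + 1)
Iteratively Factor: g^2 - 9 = (g - 3)*(g + 3)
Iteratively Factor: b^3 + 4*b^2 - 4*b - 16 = (b - 2)*(b^2 + 6*b + 8) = (b - 2)*(b + 4)*(b + 2)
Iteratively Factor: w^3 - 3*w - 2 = (w - 2)*(w^2 + 2*w + 1) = (w - 2)*(w + 1)*(w + 1)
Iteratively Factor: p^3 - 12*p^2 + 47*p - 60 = (p - 4)*(p^2 - 8*p + 15) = (p - 4)*(p - 3)*(p - 5)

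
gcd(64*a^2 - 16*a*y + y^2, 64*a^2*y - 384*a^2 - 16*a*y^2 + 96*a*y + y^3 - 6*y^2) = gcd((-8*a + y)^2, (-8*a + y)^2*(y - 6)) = 64*a^2 - 16*a*y + y^2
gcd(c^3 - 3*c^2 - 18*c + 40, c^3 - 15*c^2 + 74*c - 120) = c - 5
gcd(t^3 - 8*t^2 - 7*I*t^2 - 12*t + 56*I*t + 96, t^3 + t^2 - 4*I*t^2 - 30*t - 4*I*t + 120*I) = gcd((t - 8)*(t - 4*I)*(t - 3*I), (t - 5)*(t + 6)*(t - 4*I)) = t - 4*I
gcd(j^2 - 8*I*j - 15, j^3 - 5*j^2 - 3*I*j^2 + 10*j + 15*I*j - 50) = j - 5*I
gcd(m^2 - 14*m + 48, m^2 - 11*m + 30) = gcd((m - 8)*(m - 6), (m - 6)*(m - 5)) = m - 6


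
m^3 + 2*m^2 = m^2*(m + 2)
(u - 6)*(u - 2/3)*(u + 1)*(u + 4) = u^4 - 5*u^3/3 - 76*u^2/3 - 20*u/3 + 16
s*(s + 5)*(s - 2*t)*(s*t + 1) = s^4*t - 2*s^3*t^2 + 5*s^3*t + s^3 - 10*s^2*t^2 - 2*s^2*t + 5*s^2 - 10*s*t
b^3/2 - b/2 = b*(b/2 + 1/2)*(b - 1)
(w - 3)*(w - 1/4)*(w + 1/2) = w^3 - 11*w^2/4 - 7*w/8 + 3/8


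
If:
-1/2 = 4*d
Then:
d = -1/8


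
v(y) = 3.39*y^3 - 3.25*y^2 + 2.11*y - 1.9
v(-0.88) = -8.58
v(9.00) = 2225.15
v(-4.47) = -379.05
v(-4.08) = -294.85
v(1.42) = 4.25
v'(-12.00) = 1544.59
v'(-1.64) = 40.12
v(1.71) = 9.16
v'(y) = 10.17*y^2 - 6.5*y + 2.11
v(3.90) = 157.99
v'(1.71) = 20.73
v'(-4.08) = 197.92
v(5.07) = 367.05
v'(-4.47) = 234.37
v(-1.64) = -29.05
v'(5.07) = 230.57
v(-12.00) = -6353.14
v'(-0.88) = 15.71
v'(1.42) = 13.39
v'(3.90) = 131.45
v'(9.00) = 767.38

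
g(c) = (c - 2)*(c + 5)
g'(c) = 2*c + 3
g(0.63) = -7.71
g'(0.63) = 4.26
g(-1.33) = -12.22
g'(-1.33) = 0.34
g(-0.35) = -10.93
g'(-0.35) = 2.30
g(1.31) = -4.35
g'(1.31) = 5.62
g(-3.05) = -9.85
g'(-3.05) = -3.10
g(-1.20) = -12.16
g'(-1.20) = 0.60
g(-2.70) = -10.81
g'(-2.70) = -2.40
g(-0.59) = -11.42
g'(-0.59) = 1.82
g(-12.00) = 98.00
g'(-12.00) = -21.00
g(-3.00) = -10.00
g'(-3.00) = -3.00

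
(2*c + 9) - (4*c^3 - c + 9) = -4*c^3 + 3*c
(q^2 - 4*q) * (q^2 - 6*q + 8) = q^4 - 10*q^3 + 32*q^2 - 32*q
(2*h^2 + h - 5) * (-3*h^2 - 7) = -6*h^4 - 3*h^3 + h^2 - 7*h + 35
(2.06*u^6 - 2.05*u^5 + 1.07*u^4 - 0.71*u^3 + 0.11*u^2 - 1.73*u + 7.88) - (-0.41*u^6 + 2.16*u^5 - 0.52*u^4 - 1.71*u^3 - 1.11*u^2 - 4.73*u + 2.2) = 2.47*u^6 - 4.21*u^5 + 1.59*u^4 + 1.0*u^3 + 1.22*u^2 + 3.0*u + 5.68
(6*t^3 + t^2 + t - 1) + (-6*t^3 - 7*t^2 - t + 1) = -6*t^2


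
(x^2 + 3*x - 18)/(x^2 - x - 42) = (x - 3)/(x - 7)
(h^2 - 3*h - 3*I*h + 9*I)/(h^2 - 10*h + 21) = (h - 3*I)/(h - 7)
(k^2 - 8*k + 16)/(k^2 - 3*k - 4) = (k - 4)/(k + 1)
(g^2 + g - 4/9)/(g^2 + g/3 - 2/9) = (3*g + 4)/(3*g + 2)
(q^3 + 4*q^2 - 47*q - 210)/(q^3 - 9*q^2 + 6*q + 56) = (q^2 + 11*q + 30)/(q^2 - 2*q - 8)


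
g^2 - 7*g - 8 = (g - 8)*(g + 1)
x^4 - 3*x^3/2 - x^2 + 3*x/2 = x*(x - 3/2)*(x - 1)*(x + 1)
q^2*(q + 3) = q^3 + 3*q^2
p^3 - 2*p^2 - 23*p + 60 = (p - 4)*(p - 3)*(p + 5)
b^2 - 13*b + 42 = (b - 7)*(b - 6)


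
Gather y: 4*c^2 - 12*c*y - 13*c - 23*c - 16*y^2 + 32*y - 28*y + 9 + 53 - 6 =4*c^2 - 36*c - 16*y^2 + y*(4 - 12*c) + 56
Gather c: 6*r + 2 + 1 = 6*r + 3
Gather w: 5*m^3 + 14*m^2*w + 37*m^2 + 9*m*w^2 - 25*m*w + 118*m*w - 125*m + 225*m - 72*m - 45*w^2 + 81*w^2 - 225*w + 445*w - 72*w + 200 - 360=5*m^3 + 37*m^2 + 28*m + w^2*(9*m + 36) + w*(14*m^2 + 93*m + 148) - 160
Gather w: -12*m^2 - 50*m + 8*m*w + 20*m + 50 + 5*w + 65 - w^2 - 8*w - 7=-12*m^2 - 30*m - w^2 + w*(8*m - 3) + 108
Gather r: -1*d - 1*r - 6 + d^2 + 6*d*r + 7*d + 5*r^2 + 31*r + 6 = d^2 + 6*d + 5*r^2 + r*(6*d + 30)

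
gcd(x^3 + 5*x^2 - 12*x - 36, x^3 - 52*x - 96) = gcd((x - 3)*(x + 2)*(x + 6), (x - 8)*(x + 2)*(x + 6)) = x^2 + 8*x + 12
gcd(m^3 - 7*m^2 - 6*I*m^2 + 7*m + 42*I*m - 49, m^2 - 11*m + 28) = m - 7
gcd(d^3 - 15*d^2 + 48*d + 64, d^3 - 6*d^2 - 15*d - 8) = d^2 - 7*d - 8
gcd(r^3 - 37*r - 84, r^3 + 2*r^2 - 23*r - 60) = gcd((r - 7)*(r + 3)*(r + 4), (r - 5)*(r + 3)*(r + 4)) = r^2 + 7*r + 12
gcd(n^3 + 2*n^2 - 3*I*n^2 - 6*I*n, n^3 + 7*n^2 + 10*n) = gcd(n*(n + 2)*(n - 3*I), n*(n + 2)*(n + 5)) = n^2 + 2*n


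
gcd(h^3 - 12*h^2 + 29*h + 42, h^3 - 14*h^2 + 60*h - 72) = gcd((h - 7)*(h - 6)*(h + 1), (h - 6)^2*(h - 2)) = h - 6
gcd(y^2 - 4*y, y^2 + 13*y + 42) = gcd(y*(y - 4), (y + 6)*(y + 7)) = 1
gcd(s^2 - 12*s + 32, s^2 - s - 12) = s - 4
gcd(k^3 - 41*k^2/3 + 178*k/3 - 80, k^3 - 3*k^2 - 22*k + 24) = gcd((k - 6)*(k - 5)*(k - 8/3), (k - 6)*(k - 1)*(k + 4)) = k - 6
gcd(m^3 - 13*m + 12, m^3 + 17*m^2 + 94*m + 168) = m + 4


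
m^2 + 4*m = m*(m + 4)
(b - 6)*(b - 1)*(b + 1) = b^3 - 6*b^2 - b + 6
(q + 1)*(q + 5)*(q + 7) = q^3 + 13*q^2 + 47*q + 35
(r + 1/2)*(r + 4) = r^2 + 9*r/2 + 2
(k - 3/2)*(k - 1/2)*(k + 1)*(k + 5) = k^4 + 4*k^3 - 25*k^2/4 - 11*k/2 + 15/4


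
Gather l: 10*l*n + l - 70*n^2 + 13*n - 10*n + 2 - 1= l*(10*n + 1) - 70*n^2 + 3*n + 1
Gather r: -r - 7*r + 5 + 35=40 - 8*r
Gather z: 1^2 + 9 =10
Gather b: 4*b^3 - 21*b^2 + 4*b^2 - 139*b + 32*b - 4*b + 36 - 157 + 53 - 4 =4*b^3 - 17*b^2 - 111*b - 72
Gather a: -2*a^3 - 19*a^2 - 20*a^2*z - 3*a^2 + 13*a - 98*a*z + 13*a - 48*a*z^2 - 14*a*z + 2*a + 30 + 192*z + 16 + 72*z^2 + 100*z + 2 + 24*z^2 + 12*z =-2*a^3 + a^2*(-20*z - 22) + a*(-48*z^2 - 112*z + 28) + 96*z^2 + 304*z + 48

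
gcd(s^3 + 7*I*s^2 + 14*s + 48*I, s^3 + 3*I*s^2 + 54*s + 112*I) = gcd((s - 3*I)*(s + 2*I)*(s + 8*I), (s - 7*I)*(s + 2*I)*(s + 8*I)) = s^2 + 10*I*s - 16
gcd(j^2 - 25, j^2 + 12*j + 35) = j + 5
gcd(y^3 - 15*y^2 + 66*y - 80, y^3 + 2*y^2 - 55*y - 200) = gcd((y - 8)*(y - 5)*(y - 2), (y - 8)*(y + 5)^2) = y - 8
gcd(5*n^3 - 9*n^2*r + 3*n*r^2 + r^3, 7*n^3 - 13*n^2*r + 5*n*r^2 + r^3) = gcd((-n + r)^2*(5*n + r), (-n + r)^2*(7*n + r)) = n^2 - 2*n*r + r^2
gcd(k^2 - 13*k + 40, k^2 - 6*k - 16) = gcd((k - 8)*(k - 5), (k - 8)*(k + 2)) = k - 8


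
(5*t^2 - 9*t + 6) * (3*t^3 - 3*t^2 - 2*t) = 15*t^5 - 42*t^4 + 35*t^3 - 12*t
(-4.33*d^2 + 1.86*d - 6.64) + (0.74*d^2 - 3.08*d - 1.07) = -3.59*d^2 - 1.22*d - 7.71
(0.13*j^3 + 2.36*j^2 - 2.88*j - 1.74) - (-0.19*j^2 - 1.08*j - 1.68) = 0.13*j^3 + 2.55*j^2 - 1.8*j - 0.0600000000000001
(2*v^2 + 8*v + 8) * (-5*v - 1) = -10*v^3 - 42*v^2 - 48*v - 8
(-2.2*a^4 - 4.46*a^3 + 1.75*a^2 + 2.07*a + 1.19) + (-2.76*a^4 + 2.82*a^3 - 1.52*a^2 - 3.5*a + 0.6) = -4.96*a^4 - 1.64*a^3 + 0.23*a^2 - 1.43*a + 1.79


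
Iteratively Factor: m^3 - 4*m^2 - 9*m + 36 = (m - 3)*(m^2 - m - 12) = (m - 4)*(m - 3)*(m + 3)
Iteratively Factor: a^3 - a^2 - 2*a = (a + 1)*(a^2 - 2*a) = (a - 2)*(a + 1)*(a)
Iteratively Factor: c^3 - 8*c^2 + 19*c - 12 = (c - 4)*(c^2 - 4*c + 3) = (c - 4)*(c - 1)*(c - 3)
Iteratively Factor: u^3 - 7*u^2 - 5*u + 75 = (u + 3)*(u^2 - 10*u + 25) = (u - 5)*(u + 3)*(u - 5)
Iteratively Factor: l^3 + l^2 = (l)*(l^2 + l) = l^2*(l + 1)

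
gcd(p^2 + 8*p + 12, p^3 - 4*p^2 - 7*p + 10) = p + 2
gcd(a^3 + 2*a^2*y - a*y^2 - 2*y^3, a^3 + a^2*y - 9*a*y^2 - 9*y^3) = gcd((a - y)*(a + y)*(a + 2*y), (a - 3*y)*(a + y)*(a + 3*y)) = a + y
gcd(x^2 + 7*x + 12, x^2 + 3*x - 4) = x + 4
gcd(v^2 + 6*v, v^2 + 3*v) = v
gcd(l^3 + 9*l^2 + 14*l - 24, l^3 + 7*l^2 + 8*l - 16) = l^2 + 3*l - 4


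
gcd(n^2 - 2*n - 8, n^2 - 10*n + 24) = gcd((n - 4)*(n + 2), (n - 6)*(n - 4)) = n - 4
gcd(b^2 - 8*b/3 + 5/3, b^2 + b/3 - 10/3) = b - 5/3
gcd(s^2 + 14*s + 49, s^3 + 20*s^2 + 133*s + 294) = s^2 + 14*s + 49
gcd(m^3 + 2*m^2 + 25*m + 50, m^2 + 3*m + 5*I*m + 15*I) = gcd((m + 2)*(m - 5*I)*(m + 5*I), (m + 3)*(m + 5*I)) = m + 5*I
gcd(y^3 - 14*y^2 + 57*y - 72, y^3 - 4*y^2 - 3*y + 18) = y^2 - 6*y + 9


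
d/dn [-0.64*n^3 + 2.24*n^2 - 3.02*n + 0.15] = -1.92*n^2 + 4.48*n - 3.02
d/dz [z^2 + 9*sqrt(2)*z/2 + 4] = 2*z + 9*sqrt(2)/2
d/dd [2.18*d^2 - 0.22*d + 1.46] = 4.36*d - 0.22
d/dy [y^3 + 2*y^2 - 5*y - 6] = 3*y^2 + 4*y - 5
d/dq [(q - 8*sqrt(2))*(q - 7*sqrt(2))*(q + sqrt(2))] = 3*q^2 - 28*sqrt(2)*q + 82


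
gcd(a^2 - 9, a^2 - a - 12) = a + 3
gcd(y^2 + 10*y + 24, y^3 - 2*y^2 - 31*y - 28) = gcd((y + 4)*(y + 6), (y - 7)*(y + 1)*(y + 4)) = y + 4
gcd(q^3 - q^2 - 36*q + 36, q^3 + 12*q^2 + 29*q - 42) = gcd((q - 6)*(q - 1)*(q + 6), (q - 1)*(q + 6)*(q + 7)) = q^2 + 5*q - 6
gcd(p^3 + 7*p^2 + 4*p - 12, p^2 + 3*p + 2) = p + 2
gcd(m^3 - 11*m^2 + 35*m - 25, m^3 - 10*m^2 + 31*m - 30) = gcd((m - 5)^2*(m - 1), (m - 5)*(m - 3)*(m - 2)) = m - 5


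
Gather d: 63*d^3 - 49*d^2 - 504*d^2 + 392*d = 63*d^3 - 553*d^2 + 392*d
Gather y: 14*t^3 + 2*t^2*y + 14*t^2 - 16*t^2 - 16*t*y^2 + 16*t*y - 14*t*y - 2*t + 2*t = 14*t^3 - 2*t^2 - 16*t*y^2 + y*(2*t^2 + 2*t)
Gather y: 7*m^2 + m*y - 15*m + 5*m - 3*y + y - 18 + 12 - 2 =7*m^2 - 10*m + y*(m - 2) - 8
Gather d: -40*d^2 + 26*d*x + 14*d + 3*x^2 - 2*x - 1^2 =-40*d^2 + d*(26*x + 14) + 3*x^2 - 2*x - 1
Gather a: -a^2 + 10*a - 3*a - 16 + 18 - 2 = -a^2 + 7*a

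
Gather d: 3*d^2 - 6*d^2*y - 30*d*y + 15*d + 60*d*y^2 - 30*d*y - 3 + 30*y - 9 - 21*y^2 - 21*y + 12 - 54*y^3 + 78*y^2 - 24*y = d^2*(3 - 6*y) + d*(60*y^2 - 60*y + 15) - 54*y^3 + 57*y^2 - 15*y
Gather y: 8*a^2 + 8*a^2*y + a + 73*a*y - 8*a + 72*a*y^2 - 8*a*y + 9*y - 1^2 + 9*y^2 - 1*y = 8*a^2 - 7*a + y^2*(72*a + 9) + y*(8*a^2 + 65*a + 8) - 1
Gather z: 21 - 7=14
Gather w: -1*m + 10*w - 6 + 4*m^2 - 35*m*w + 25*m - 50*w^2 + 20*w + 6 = 4*m^2 + 24*m - 50*w^2 + w*(30 - 35*m)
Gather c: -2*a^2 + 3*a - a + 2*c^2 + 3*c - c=-2*a^2 + 2*a + 2*c^2 + 2*c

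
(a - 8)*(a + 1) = a^2 - 7*a - 8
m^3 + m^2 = m^2*(m + 1)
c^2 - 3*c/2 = c*(c - 3/2)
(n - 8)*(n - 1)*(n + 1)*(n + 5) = n^4 - 3*n^3 - 41*n^2 + 3*n + 40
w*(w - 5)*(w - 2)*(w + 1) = w^4 - 6*w^3 + 3*w^2 + 10*w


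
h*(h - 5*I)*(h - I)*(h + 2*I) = h^4 - 4*I*h^3 + 7*h^2 - 10*I*h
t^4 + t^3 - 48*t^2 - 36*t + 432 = (t - 6)*(t - 3)*(t + 4)*(t + 6)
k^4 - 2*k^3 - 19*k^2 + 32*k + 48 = (k - 4)*(k - 3)*(k + 1)*(k + 4)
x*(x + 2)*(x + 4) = x^3 + 6*x^2 + 8*x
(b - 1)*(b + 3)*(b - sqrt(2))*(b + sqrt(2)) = b^4 + 2*b^3 - 5*b^2 - 4*b + 6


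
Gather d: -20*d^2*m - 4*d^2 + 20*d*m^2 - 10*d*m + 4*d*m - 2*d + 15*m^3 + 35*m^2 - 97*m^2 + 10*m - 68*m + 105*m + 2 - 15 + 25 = d^2*(-20*m - 4) + d*(20*m^2 - 6*m - 2) + 15*m^3 - 62*m^2 + 47*m + 12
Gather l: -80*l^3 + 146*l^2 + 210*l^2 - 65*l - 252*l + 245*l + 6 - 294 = -80*l^3 + 356*l^2 - 72*l - 288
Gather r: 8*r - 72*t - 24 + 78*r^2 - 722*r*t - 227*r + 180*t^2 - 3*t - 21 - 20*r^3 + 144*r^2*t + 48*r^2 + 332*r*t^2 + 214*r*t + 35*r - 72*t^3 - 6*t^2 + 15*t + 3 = -20*r^3 + r^2*(144*t + 126) + r*(332*t^2 - 508*t - 184) - 72*t^3 + 174*t^2 - 60*t - 42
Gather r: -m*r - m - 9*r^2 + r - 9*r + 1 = -m - 9*r^2 + r*(-m - 8) + 1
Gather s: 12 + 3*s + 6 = 3*s + 18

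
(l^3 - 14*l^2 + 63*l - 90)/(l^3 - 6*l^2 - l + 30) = (l - 6)/(l + 2)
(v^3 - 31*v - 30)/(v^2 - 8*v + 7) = (v^3 - 31*v - 30)/(v^2 - 8*v + 7)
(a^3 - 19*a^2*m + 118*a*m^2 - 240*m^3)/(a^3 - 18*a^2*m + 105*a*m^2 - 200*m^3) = (a - 6*m)/(a - 5*m)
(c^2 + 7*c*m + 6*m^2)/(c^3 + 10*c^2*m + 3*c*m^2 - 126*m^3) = (c + m)/(c^2 + 4*c*m - 21*m^2)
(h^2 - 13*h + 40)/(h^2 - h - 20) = (h - 8)/(h + 4)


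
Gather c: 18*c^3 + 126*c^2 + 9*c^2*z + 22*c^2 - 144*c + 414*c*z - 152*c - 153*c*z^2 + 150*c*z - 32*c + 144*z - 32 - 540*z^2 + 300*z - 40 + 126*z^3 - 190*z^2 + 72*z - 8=18*c^3 + c^2*(9*z + 148) + c*(-153*z^2 + 564*z - 328) + 126*z^3 - 730*z^2 + 516*z - 80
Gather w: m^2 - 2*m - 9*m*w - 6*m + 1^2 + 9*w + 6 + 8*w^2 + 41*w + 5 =m^2 - 8*m + 8*w^2 + w*(50 - 9*m) + 12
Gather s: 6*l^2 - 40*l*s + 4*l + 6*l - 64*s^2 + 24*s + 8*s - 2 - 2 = 6*l^2 + 10*l - 64*s^2 + s*(32 - 40*l) - 4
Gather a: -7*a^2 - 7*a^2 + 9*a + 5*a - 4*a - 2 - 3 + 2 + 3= -14*a^2 + 10*a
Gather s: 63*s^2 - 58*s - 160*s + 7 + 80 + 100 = 63*s^2 - 218*s + 187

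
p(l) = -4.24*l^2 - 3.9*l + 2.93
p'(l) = -8.48*l - 3.9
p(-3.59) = -37.71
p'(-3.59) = 26.54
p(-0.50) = 3.82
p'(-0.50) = 0.34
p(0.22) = 1.87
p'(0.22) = -5.77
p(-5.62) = -109.07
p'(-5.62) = 43.76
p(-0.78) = 3.39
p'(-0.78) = 2.71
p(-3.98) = -48.71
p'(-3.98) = 29.85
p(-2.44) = -12.80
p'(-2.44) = 16.79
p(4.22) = -89.04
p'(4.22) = -39.69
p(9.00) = -375.61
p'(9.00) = -80.22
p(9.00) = -375.61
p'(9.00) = -80.22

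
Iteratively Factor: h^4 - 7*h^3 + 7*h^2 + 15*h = (h - 3)*(h^3 - 4*h^2 - 5*h) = (h - 5)*(h - 3)*(h^2 + h) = (h - 5)*(h - 3)*(h + 1)*(h)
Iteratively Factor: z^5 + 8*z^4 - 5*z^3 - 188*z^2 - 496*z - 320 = (z + 4)*(z^4 + 4*z^3 - 21*z^2 - 104*z - 80) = (z - 5)*(z + 4)*(z^3 + 9*z^2 + 24*z + 16) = (z - 5)*(z + 1)*(z + 4)*(z^2 + 8*z + 16) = (z - 5)*(z + 1)*(z + 4)^2*(z + 4)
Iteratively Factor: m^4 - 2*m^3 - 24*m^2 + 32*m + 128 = (m - 4)*(m^3 + 2*m^2 - 16*m - 32) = (m - 4)*(m + 2)*(m^2 - 16) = (m - 4)*(m + 2)*(m + 4)*(m - 4)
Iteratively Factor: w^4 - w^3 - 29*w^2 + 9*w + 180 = (w + 3)*(w^3 - 4*w^2 - 17*w + 60) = (w - 5)*(w + 3)*(w^2 + w - 12) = (w - 5)*(w - 3)*(w + 3)*(w + 4)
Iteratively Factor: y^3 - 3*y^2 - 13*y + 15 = (y + 3)*(y^2 - 6*y + 5) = (y - 1)*(y + 3)*(y - 5)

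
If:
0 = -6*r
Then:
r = 0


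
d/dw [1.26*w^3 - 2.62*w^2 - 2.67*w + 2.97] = 3.78*w^2 - 5.24*w - 2.67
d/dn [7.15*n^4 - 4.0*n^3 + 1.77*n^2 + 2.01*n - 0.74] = 28.6*n^3 - 12.0*n^2 + 3.54*n + 2.01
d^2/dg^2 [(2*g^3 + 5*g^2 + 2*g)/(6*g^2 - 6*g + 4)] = (69*g^3 - 126*g^2 - 12*g + 32)/(27*g^6 - 81*g^5 + 135*g^4 - 135*g^3 + 90*g^2 - 36*g + 8)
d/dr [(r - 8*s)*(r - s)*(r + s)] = 3*r^2 - 16*r*s - s^2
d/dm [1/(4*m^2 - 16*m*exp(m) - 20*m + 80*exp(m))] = (m*exp(m) - m/2 - 4*exp(m) + 5/4)/(m^2 - 4*m*exp(m) - 5*m + 20*exp(m))^2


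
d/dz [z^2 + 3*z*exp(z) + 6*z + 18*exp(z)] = 3*z*exp(z) + 2*z + 21*exp(z) + 6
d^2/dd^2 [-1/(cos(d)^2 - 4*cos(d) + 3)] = (4*sin(d)^4 - 6*sin(d)^2 + 27*cos(d) - 3*cos(3*d) - 24)/((cos(d) - 3)^3*(cos(d) - 1)^3)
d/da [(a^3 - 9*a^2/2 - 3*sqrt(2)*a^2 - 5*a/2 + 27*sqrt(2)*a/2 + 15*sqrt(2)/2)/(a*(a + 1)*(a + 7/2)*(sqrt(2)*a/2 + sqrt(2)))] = (-4*sqrt(2)*a^6 + 48*a^5 + 36*sqrt(2)*a^5 - 168*a^4 + 197*sqrt(2)*a^4 - 1644*a^3 + 186*sqrt(2)*a^3 - 2688*a^2 - sqrt(2)*a^2 - 1500*a - 420)/(a^2*(4*a^6 + 52*a^5 + 269*a^4 + 706*a^3 + 989*a^2 + 700*a + 196))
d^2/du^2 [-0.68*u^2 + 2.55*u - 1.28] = -1.36000000000000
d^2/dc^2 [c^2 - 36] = 2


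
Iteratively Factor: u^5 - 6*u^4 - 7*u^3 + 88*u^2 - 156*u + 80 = (u - 5)*(u^4 - u^3 - 12*u^2 + 28*u - 16) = (u - 5)*(u + 4)*(u^3 - 5*u^2 + 8*u - 4) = (u - 5)*(u - 2)*(u + 4)*(u^2 - 3*u + 2) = (u - 5)*(u - 2)^2*(u + 4)*(u - 1)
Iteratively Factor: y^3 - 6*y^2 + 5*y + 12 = (y - 4)*(y^2 - 2*y - 3) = (y - 4)*(y - 3)*(y + 1)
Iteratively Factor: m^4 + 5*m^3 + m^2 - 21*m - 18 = (m + 3)*(m^3 + 2*m^2 - 5*m - 6) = (m + 1)*(m + 3)*(m^2 + m - 6) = (m - 2)*(m + 1)*(m + 3)*(m + 3)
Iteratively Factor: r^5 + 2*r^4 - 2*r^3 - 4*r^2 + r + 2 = (r - 1)*(r^4 + 3*r^3 + r^2 - 3*r - 2) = (r - 1)*(r + 1)*(r^3 + 2*r^2 - r - 2) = (r - 1)^2*(r + 1)*(r^2 + 3*r + 2) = (r - 1)^2*(r + 1)^2*(r + 2)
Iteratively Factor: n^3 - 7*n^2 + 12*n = (n - 4)*(n^2 - 3*n) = (n - 4)*(n - 3)*(n)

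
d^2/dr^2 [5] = 0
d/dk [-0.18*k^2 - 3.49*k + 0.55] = -0.36*k - 3.49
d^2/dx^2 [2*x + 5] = 0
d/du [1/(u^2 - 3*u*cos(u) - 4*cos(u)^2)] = (-3*u*sin(u) - 2*u - 4*sin(2*u) + 3*cos(u))/((u - 4*cos(u))^2*(u + cos(u))^2)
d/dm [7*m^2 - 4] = 14*m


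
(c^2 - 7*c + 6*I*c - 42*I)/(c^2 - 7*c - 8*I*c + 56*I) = (c + 6*I)/(c - 8*I)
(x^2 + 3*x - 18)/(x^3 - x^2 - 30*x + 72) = 1/(x - 4)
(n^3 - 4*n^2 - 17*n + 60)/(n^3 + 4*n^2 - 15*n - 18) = (n^2 - n - 20)/(n^2 + 7*n + 6)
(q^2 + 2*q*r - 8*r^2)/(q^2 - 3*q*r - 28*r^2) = (q - 2*r)/(q - 7*r)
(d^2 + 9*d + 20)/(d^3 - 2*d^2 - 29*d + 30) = (d + 4)/(d^2 - 7*d + 6)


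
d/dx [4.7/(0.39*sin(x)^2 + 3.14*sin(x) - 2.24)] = -(3.666*sin(x) + 14.758)*cos(x)/(0.39*sin(x)^2 + 3.14*sin(x) - 2.24)^2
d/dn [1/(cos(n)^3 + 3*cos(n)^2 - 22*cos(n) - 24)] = (3*cos(n)^2 + 6*cos(n) - 22)*sin(n)/(cos(n)^3 + 3*cos(n)^2 - 22*cos(n) - 24)^2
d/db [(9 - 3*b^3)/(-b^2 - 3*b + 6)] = 3*(3*b^2*(b^2 + 3*b - 6) - (2*b + 3)*(b^3 - 3))/(b^2 + 3*b - 6)^2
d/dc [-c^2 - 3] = -2*c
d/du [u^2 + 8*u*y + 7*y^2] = 2*u + 8*y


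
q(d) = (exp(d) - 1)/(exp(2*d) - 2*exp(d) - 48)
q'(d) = (exp(d) - 1)*(-2*exp(2*d) + 2*exp(d))/(exp(2*d) - 2*exp(d) - 48)^2 + exp(d)/(exp(2*d) - 2*exp(d) - 48) = (-2*(1 - exp(d))^2 + exp(2*d) - 2*exp(d) - 48)*exp(d)/(-exp(2*d) + 2*exp(d) + 48)^2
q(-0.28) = 0.00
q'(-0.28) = -0.02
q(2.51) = 0.14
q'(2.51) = -0.35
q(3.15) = 0.05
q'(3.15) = -0.06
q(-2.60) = 0.02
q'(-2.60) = -0.00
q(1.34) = -0.07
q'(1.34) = -0.13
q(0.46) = -0.01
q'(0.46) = -0.03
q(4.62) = 0.01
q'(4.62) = -0.01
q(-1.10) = 0.01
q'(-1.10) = -0.01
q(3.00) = 0.06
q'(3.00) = -0.08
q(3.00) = 0.06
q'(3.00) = -0.08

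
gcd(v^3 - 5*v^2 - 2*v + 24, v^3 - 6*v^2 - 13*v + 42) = 1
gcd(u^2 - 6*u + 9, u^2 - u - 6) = u - 3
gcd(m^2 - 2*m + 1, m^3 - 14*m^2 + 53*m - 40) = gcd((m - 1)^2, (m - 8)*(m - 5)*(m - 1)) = m - 1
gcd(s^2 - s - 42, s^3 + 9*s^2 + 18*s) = s + 6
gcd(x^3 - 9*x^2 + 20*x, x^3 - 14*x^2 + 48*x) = x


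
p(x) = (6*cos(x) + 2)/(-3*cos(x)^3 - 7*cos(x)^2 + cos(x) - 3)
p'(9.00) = 0.17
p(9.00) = 0.47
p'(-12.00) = -0.46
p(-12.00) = -0.79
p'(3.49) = -0.14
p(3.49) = 0.48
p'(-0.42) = 0.32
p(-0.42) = -0.73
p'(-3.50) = 0.14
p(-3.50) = 0.48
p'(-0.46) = 0.36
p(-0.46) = -0.75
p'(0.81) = -0.65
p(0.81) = -0.93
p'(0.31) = -0.23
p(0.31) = -0.70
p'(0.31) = -0.23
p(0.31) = -0.70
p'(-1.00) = 0.62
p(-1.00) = -1.05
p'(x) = (6*cos(x) + 2)*(-9*sin(x)*cos(x)^2 - 14*sin(x)*cos(x) + sin(x))/(-3*cos(x)^3 - 7*cos(x)^2 + cos(x) - 3)^2 - 6*sin(x)/(-3*cos(x)^3 - 7*cos(x)^2 + cos(x) - 3)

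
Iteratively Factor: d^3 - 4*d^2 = (d)*(d^2 - 4*d) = d*(d - 4)*(d)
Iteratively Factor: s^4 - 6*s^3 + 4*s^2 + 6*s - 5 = (s - 1)*(s^3 - 5*s^2 - s + 5) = (s - 1)*(s + 1)*(s^2 - 6*s + 5) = (s - 1)^2*(s + 1)*(s - 5)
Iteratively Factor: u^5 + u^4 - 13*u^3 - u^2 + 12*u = (u - 1)*(u^4 + 2*u^3 - 11*u^2 - 12*u) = (u - 1)*(u + 1)*(u^3 + u^2 - 12*u) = u*(u - 1)*(u + 1)*(u^2 + u - 12) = u*(u - 1)*(u + 1)*(u + 4)*(u - 3)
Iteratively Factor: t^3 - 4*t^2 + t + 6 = (t + 1)*(t^2 - 5*t + 6) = (t - 3)*(t + 1)*(t - 2)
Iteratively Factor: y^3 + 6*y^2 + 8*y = (y)*(y^2 + 6*y + 8) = y*(y + 2)*(y + 4)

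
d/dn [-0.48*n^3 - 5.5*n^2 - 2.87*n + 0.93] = -1.44*n^2 - 11.0*n - 2.87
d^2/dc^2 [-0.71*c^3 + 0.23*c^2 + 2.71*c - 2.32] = 0.46 - 4.26*c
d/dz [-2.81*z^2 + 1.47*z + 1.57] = 1.47 - 5.62*z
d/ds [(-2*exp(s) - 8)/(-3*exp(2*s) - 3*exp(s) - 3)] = 2*(-(exp(s) + 4)*(2*exp(s) + 1) + exp(2*s) + exp(s) + 1)*exp(s)/(3*(exp(2*s) + exp(s) + 1)^2)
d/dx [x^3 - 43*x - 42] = 3*x^2 - 43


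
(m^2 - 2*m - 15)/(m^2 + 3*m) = (m - 5)/m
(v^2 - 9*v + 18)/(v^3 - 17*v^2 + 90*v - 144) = 1/(v - 8)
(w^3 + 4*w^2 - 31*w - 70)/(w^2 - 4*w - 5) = (w^2 + 9*w + 14)/(w + 1)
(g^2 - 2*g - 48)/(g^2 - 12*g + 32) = (g + 6)/(g - 4)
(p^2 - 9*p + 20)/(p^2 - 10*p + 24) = (p - 5)/(p - 6)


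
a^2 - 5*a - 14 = (a - 7)*(a + 2)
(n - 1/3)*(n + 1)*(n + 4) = n^3 + 14*n^2/3 + 7*n/3 - 4/3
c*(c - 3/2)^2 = c^3 - 3*c^2 + 9*c/4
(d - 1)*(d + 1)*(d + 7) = d^3 + 7*d^2 - d - 7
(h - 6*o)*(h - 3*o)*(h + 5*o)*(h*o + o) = h^4*o - 4*h^3*o^2 + h^3*o - 27*h^2*o^3 - 4*h^2*o^2 + 90*h*o^4 - 27*h*o^3 + 90*o^4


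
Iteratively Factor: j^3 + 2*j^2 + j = (j + 1)*(j^2 + j) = j*(j + 1)*(j + 1)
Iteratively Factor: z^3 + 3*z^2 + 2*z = (z + 1)*(z^2 + 2*z) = z*(z + 1)*(z + 2)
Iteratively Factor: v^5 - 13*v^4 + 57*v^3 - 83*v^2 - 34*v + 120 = (v - 5)*(v^4 - 8*v^3 + 17*v^2 + 2*v - 24) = (v - 5)*(v - 4)*(v^3 - 4*v^2 + v + 6) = (v - 5)*(v - 4)*(v - 2)*(v^2 - 2*v - 3) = (v - 5)*(v - 4)*(v - 3)*(v - 2)*(v + 1)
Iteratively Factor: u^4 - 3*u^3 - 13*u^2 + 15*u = (u - 5)*(u^3 + 2*u^2 - 3*u) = u*(u - 5)*(u^2 + 2*u - 3) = u*(u - 5)*(u - 1)*(u + 3)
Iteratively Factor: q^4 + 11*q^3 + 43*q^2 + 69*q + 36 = (q + 4)*(q^3 + 7*q^2 + 15*q + 9) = (q + 1)*(q + 4)*(q^2 + 6*q + 9) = (q + 1)*(q + 3)*(q + 4)*(q + 3)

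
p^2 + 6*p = p*(p + 6)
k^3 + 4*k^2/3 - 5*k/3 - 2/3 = (k - 1)*(k + 1/3)*(k + 2)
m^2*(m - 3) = m^3 - 3*m^2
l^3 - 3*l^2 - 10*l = l*(l - 5)*(l + 2)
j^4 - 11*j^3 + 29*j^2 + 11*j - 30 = (j - 6)*(j - 5)*(j - 1)*(j + 1)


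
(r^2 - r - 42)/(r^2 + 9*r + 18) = (r - 7)/(r + 3)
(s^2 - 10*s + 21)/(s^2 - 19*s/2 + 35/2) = 2*(s - 3)/(2*s - 5)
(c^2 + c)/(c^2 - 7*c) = (c + 1)/(c - 7)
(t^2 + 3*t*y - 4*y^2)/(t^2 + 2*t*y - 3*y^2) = (t + 4*y)/(t + 3*y)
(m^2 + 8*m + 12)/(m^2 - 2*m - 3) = (m^2 + 8*m + 12)/(m^2 - 2*m - 3)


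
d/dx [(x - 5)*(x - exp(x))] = x + (1 - exp(x))*(x - 5) - exp(x)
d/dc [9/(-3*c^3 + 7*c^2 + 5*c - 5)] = 9*(9*c^2 - 14*c - 5)/(3*c^3 - 7*c^2 - 5*c + 5)^2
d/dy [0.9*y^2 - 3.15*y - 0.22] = 1.8*y - 3.15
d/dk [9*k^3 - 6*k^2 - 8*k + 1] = 27*k^2 - 12*k - 8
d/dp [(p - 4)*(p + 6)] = 2*p + 2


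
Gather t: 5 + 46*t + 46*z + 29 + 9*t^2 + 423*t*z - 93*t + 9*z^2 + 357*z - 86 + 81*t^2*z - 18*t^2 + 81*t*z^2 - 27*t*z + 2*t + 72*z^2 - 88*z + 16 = t^2*(81*z - 9) + t*(81*z^2 + 396*z - 45) + 81*z^2 + 315*z - 36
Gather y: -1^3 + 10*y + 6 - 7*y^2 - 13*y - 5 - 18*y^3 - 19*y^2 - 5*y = -18*y^3 - 26*y^2 - 8*y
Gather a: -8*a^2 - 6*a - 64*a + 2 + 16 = -8*a^2 - 70*a + 18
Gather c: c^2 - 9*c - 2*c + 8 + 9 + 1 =c^2 - 11*c + 18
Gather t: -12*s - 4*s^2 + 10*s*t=-4*s^2 + 10*s*t - 12*s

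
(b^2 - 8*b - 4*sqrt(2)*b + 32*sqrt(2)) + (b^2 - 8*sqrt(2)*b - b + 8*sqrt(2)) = 2*b^2 - 12*sqrt(2)*b - 9*b + 40*sqrt(2)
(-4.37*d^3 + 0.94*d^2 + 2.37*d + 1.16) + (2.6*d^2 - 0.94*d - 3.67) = -4.37*d^3 + 3.54*d^2 + 1.43*d - 2.51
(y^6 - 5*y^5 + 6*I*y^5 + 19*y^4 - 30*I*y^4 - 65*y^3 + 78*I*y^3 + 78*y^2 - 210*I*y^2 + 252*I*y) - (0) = y^6 - 5*y^5 + 6*I*y^5 + 19*y^4 - 30*I*y^4 - 65*y^3 + 78*I*y^3 + 78*y^2 - 210*I*y^2 + 252*I*y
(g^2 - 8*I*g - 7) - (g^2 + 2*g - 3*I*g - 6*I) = -2*g - 5*I*g - 7 + 6*I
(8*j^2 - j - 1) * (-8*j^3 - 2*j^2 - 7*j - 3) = -64*j^5 - 8*j^4 - 46*j^3 - 15*j^2 + 10*j + 3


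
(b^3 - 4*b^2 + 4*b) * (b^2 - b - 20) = b^5 - 5*b^4 - 12*b^3 + 76*b^2 - 80*b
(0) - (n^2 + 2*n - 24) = -n^2 - 2*n + 24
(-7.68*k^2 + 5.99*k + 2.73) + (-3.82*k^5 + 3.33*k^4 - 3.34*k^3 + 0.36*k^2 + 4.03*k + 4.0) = -3.82*k^5 + 3.33*k^4 - 3.34*k^3 - 7.32*k^2 + 10.02*k + 6.73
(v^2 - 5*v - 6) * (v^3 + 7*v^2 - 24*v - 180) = v^5 + 2*v^4 - 65*v^3 - 102*v^2 + 1044*v + 1080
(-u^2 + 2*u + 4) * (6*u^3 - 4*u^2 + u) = -6*u^5 + 16*u^4 + 15*u^3 - 14*u^2 + 4*u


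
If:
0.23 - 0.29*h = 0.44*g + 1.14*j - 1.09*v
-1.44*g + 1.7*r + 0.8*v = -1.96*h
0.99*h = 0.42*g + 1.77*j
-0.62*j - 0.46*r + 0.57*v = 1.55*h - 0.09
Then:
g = 114.750069259585*v + 34.8532419508317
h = -19.7915346719505*v - 6.12027077486419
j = -38.298671420484*v - 11.6934630996977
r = 119.547945700485*v + 36.5790583105479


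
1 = 1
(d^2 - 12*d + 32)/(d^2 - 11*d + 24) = (d - 4)/(d - 3)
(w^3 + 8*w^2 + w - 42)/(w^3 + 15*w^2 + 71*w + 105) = (w - 2)/(w + 5)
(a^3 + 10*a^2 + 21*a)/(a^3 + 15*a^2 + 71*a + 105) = a/(a + 5)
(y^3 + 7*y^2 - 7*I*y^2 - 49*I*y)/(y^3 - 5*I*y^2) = (y^2 + 7*y*(1 - I) - 49*I)/(y*(y - 5*I))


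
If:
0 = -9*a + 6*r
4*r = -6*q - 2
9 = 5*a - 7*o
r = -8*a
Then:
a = 0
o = -9/7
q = -1/3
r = 0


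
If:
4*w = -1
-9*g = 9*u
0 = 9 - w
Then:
No Solution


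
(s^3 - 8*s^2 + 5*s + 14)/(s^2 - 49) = (s^2 - s - 2)/(s + 7)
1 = 1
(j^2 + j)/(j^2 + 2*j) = (j + 1)/(j + 2)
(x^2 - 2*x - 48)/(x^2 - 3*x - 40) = (x + 6)/(x + 5)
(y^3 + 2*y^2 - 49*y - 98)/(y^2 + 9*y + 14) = y - 7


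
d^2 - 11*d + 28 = (d - 7)*(d - 4)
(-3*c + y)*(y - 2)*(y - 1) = -3*c*y^2 + 9*c*y - 6*c + y^3 - 3*y^2 + 2*y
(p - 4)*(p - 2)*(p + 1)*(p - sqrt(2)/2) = p^4 - 5*p^3 - sqrt(2)*p^3/2 + 2*p^2 + 5*sqrt(2)*p^2/2 - sqrt(2)*p + 8*p - 4*sqrt(2)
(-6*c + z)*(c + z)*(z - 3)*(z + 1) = -6*c^2*z^2 + 12*c^2*z + 18*c^2 - 5*c*z^3 + 10*c*z^2 + 15*c*z + z^4 - 2*z^3 - 3*z^2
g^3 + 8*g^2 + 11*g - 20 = (g - 1)*(g + 4)*(g + 5)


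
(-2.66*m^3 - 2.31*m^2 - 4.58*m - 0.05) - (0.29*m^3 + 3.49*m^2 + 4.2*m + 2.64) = -2.95*m^3 - 5.8*m^2 - 8.78*m - 2.69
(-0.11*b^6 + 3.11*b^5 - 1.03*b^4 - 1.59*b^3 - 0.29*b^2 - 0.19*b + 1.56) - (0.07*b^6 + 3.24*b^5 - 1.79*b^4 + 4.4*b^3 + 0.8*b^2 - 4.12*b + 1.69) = -0.18*b^6 - 0.13*b^5 + 0.76*b^4 - 5.99*b^3 - 1.09*b^2 + 3.93*b - 0.13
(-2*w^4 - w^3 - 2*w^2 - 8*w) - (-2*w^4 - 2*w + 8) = -w^3 - 2*w^2 - 6*w - 8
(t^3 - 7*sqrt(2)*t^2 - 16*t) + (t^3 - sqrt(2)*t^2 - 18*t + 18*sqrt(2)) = 2*t^3 - 8*sqrt(2)*t^2 - 34*t + 18*sqrt(2)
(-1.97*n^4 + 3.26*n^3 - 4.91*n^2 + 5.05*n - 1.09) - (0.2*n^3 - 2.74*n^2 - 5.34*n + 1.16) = -1.97*n^4 + 3.06*n^3 - 2.17*n^2 + 10.39*n - 2.25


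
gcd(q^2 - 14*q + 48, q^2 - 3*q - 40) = q - 8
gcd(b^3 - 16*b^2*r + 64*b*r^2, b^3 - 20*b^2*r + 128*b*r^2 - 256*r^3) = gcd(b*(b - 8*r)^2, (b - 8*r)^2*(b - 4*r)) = b^2 - 16*b*r + 64*r^2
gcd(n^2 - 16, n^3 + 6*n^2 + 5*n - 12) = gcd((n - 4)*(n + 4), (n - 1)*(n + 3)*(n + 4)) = n + 4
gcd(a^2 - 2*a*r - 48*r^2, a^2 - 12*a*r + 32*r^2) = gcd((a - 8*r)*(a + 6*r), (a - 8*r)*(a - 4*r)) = -a + 8*r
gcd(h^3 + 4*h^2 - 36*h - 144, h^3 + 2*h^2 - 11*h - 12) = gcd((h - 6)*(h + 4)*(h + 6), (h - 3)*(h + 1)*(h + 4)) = h + 4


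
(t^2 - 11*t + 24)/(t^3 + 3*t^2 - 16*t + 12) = (t^2 - 11*t + 24)/(t^3 + 3*t^2 - 16*t + 12)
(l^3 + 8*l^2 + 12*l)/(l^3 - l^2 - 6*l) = (l + 6)/(l - 3)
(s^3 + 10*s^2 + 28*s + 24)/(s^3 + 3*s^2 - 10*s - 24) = (s^2 + 8*s + 12)/(s^2 + s - 12)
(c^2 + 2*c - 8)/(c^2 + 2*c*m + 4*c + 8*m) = (c - 2)/(c + 2*m)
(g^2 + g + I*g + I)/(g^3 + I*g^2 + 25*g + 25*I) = (g + 1)/(g^2 + 25)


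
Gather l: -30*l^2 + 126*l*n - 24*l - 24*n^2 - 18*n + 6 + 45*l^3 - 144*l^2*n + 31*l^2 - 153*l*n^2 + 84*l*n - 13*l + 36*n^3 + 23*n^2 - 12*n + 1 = 45*l^3 + l^2*(1 - 144*n) + l*(-153*n^2 + 210*n - 37) + 36*n^3 - n^2 - 30*n + 7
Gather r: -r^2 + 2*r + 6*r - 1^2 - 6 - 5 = -r^2 + 8*r - 12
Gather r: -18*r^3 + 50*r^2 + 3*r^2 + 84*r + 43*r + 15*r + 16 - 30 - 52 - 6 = -18*r^3 + 53*r^2 + 142*r - 72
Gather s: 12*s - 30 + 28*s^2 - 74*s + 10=28*s^2 - 62*s - 20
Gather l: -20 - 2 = -22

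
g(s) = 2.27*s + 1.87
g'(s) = 2.27000000000000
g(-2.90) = -4.71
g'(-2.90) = 2.27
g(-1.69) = -1.97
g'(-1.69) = 2.27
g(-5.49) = -10.59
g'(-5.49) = 2.27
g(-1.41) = -1.33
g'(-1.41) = 2.27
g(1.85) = 6.07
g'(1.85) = 2.27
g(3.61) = 10.06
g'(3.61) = 2.27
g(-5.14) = -9.80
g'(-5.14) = 2.27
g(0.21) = 2.35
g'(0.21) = 2.27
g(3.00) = 8.68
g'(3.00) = 2.27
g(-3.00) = -4.94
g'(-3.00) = 2.27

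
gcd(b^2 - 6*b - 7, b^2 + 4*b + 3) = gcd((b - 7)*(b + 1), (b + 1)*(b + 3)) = b + 1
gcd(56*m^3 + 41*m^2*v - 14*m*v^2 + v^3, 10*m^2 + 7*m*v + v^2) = 1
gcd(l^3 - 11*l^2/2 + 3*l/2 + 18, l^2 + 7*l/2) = 1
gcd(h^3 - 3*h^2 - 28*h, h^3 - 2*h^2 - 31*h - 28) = h^2 - 3*h - 28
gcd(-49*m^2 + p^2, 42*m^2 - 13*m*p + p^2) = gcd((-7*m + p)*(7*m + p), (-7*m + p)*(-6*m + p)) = -7*m + p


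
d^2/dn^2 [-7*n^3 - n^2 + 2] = -42*n - 2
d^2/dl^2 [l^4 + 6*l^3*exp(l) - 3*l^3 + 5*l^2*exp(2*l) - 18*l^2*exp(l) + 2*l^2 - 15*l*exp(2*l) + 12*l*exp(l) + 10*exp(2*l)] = 6*l^3*exp(l) + 20*l^2*exp(2*l) + 18*l^2*exp(l) + 12*l^2 - 20*l*exp(2*l) - 24*l*exp(l) - 18*l - 10*exp(2*l) - 12*exp(l) + 4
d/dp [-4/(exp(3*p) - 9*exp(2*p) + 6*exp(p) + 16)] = 12*(exp(2*p) - 6*exp(p) + 2)*exp(p)/(exp(3*p) - 9*exp(2*p) + 6*exp(p) + 16)^2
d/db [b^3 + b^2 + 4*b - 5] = 3*b^2 + 2*b + 4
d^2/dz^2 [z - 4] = 0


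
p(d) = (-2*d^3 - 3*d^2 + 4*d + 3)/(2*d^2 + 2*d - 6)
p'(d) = (-4*d - 2)*(-2*d^3 - 3*d^2 + 4*d + 3)/(2*d^2 + 2*d - 6)^2 + (-6*d^2 - 6*d + 4)/(2*d^2 + 2*d - 6)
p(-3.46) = 3.27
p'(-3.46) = -0.75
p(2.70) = -3.39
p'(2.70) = -0.89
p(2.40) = -3.13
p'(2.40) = -0.84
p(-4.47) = 4.15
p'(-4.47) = -0.93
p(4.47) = -5.07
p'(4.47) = -0.98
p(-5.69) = 5.31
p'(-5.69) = -0.97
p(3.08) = -3.74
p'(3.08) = -0.93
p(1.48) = -3.08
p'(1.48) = 4.77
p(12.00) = -12.54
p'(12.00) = -1.00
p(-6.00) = 5.61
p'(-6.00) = -0.97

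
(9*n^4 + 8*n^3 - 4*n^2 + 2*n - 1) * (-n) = -9*n^5 - 8*n^4 + 4*n^3 - 2*n^2 + n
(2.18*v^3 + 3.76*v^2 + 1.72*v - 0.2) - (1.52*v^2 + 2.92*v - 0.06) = 2.18*v^3 + 2.24*v^2 - 1.2*v - 0.14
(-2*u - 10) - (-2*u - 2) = -8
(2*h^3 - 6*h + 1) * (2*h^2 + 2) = 4*h^5 - 8*h^3 + 2*h^2 - 12*h + 2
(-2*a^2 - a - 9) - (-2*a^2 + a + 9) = -2*a - 18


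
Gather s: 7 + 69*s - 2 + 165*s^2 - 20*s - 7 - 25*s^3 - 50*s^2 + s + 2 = -25*s^3 + 115*s^2 + 50*s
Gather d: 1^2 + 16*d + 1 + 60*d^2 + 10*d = 60*d^2 + 26*d + 2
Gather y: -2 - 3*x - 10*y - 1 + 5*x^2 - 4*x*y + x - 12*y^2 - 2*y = 5*x^2 - 2*x - 12*y^2 + y*(-4*x - 12) - 3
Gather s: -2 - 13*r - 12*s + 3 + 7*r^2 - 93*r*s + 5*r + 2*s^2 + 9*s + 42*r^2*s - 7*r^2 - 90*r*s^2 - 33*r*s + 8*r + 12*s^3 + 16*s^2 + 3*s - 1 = 12*s^3 + s^2*(18 - 90*r) + s*(42*r^2 - 126*r)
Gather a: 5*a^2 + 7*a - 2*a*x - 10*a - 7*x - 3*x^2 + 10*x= 5*a^2 + a*(-2*x - 3) - 3*x^2 + 3*x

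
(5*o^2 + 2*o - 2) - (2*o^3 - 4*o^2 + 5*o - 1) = -2*o^3 + 9*o^2 - 3*o - 1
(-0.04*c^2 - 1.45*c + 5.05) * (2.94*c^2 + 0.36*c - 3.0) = -0.1176*c^4 - 4.2774*c^3 + 14.445*c^2 + 6.168*c - 15.15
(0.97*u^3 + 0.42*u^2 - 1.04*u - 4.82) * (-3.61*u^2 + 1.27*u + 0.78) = -3.5017*u^5 - 0.2843*u^4 + 5.0444*u^3 + 16.407*u^2 - 6.9326*u - 3.7596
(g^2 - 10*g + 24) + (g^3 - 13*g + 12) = g^3 + g^2 - 23*g + 36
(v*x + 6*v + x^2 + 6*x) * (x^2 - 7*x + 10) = v*x^3 - v*x^2 - 32*v*x + 60*v + x^4 - x^3 - 32*x^2 + 60*x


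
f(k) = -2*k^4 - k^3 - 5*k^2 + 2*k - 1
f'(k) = -8*k^3 - 3*k^2 - 10*k + 2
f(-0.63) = -4.31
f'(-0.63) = 9.11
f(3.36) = -343.57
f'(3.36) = -368.93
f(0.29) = -0.88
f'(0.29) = -1.35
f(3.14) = -269.40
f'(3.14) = -306.65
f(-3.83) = -456.18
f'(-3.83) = 445.75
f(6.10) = -3171.00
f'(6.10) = -1986.48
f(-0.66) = -4.59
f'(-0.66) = 9.59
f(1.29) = -14.43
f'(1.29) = -33.07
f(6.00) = -2977.00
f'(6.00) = -1894.00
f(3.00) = -229.00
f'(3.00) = -271.00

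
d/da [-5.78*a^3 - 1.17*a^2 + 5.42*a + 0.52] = -17.34*a^2 - 2.34*a + 5.42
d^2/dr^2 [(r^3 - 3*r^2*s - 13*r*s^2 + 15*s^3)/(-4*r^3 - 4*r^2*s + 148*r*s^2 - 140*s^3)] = 2*s/(r^3 + 21*r^2*s + 147*r*s^2 + 343*s^3)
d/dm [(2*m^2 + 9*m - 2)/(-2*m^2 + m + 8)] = 2*(10*m^2 + 12*m + 37)/(4*m^4 - 4*m^3 - 31*m^2 + 16*m + 64)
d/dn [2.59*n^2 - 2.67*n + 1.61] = 5.18*n - 2.67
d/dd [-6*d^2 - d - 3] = -12*d - 1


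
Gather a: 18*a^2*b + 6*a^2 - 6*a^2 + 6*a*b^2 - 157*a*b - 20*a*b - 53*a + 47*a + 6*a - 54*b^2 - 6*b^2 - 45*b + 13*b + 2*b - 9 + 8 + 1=18*a^2*b + a*(6*b^2 - 177*b) - 60*b^2 - 30*b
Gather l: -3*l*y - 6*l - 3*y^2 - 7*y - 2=l*(-3*y - 6) - 3*y^2 - 7*y - 2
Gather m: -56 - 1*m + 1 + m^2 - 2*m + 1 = m^2 - 3*m - 54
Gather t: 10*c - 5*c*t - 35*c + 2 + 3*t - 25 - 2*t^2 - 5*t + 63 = -25*c - 2*t^2 + t*(-5*c - 2) + 40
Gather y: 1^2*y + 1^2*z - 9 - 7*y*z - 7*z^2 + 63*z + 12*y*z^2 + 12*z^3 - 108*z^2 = y*(12*z^2 - 7*z + 1) + 12*z^3 - 115*z^2 + 64*z - 9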